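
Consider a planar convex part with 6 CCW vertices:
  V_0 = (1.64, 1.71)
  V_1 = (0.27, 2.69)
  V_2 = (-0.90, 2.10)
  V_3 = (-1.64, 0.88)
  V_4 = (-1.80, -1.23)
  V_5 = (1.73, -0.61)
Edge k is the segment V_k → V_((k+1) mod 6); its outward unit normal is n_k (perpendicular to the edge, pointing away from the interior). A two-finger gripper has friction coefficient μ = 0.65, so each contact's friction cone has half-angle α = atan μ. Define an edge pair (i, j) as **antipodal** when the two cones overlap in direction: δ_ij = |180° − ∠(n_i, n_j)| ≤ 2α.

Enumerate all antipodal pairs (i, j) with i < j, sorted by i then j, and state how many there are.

α = atan 0.65 = 33.02°;  2α = 66.05°
n_0 = (+0.5818, +0.8133)
n_1 = (-0.4503, +0.8929)
n_2 = (-0.8550, +0.5186)
n_3 = (-0.9971, +0.0756)
n_4 = (+0.1730, -0.9849)
n_5 = (+0.9992, +0.0388)
  (0,1): δ = 117.66°  ·
  (0,2): δ = 85.66°  ·
  (0,3): δ = 58.76°  ✓
  (0,4): δ = 45.54°  ✓
  (0,5): δ = 127.80°  ·
  (1,2): δ = 148.00°  ·
  (1,3): δ = 121.10°  ·
  (1,4): δ = 16.80°  ✓
  (1,5): δ = 65.46°  ✓
  (2,3): δ = 153.10°  ·
  (2,4): δ = 48.80°  ✓
  (2,5): δ = 33.46°  ✓
  (3,4): δ = 75.70°  ·
  (3,5): δ = 6.56°  ✓
  (4,5): δ = 97.74°  ·
antipodal pairs: 7

count = 7; pairs: (0,3), (0,4), (1,4), (1,5), (2,4), (2,5), (3,5)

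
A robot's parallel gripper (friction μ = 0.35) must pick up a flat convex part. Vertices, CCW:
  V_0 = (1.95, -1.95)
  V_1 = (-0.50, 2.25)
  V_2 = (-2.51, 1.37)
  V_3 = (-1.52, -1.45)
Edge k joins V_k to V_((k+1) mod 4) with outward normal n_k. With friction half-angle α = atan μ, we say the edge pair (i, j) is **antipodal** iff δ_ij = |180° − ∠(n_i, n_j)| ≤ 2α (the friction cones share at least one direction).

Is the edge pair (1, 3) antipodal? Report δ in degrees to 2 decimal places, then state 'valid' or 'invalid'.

δ = 31.84°, valid

α = atan 0.35 = 19.29°;  2α = 38.58°
edge 1: e_1 = (-2.01, -0.88);  n_1 = (-0.4011, +0.9161)
edge 3: e_3 = (+3.47, -0.50);  n_3 = (-0.1426, -0.9898)
∠(n_1, n_3) = 148.16°
δ = |180° − 148.16°| = 31.84°
31.84° ≤ 2α = 38.58°  →  valid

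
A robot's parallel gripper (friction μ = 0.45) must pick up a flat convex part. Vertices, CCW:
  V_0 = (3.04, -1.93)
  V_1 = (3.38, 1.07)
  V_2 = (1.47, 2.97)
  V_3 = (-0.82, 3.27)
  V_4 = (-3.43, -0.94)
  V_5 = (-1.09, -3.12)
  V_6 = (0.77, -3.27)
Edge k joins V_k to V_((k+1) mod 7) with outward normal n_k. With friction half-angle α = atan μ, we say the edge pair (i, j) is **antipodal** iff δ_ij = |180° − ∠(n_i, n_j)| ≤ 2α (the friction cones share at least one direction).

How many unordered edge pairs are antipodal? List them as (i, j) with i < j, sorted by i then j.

count = 7; pairs: (0,3), (1,4), (1,5), (2,4), (2,5), (2,6), (3,6)

α = atan 0.45 = 24.23°;  2α = 48.46°
n_0 = (+0.9936, -0.1126)
n_1 = (+0.7052, +0.7090)
n_2 = (+0.1299, +0.9915)
n_3 = (-0.8499, +0.5269)
n_4 = (-0.6816, -0.7317)
n_5 = (-0.0804, -0.9968)
n_6 = (+0.5083, -0.8612)
  (0,1): δ = 128.38°  ·
  (0,2): δ = 91.00°  ·
  (0,3): δ = 25.33°  ✓
  (0,4): δ = 53.49°  ·
  (0,5): δ = 91.86°  ·
  (0,6): δ = 127.02°  ·
  (1,2): δ = 142.61°  ·
  (1,3): δ = 76.95°  ·
  (1,4): δ = 1.88°  ✓
  (1,5): δ = 40.24°  ✓
  (1,6): δ = 75.40°  ·
  (2,3): δ = 114.33°  ·
  (2,4): δ = 35.51°  ✓
  (2,5): δ = 2.85°  ✓
  (2,6): δ = 38.02°  ✓
  (3,4): δ = 101.18°  ·
  (3,5): δ = 62.81°  ·
  (3,6): δ = 27.65°  ✓
  (4,5): δ = 141.64°  ·
  (4,6): δ = 106.47°  ·
  (5,6): δ = 144.84°  ·
antipodal pairs: 7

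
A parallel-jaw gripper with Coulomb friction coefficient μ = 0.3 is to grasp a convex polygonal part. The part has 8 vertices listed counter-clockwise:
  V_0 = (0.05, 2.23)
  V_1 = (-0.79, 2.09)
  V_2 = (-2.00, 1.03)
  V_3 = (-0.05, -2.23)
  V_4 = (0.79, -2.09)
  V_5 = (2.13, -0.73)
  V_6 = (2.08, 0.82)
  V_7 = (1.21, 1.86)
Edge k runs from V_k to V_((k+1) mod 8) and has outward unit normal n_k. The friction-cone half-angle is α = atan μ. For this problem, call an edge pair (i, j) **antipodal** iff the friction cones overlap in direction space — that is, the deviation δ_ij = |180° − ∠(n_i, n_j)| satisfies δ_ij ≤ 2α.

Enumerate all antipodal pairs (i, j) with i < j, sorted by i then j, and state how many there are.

count = 6; pairs: (0,3), (1,3), (1,4), (2,5), (2,6), (3,7)

α = atan 0.3 = 16.70°;  2α = 33.40°
n_0 = (-0.1644, +0.9864)
n_1 = (-0.6589, +0.7522)
n_2 = (-0.8582, -0.5133)
n_3 = (+0.1644, -0.9864)
n_4 = (+0.7123, -0.7018)
n_5 = (+0.9995, +0.0322)
n_6 = (+0.7670, +0.6416)
n_7 = (+0.3039, +0.9527)
  (0,1): δ = 148.24°  ·
  (0,2): δ = 68.58°  ·
  (0,3): δ = 0.00°  ✓
  (0,4): δ = 35.96°  ·
  (0,5): δ = 82.39°  ·
  (0,6): δ = 120.45°  ·
  (0,7): δ = 152.85°  ·
  (1,2): δ = 100.33°  ·
  (1,3): δ = 31.76°  ✓
  (1,4): δ = 4.20°  ✓
  (1,5): δ = 50.63°  ·
  (1,6): δ = 88.69°  ·
  (1,7): δ = 121.09°  ·
  (2,3): δ = 111.42°  ·
  (2,4): δ = 75.46°  ·
  (2,5): δ = 29.04°  ✓
  (2,6): δ = 9.03°  ✓
  (2,7): δ = 41.42°  ·
  (3,4): δ = 144.04°  ·
  (3,5): δ = 97.61°  ·
  (3,6): δ = 59.55°  ·
  (3,7): δ = 27.15°  ✓
  (4,5): δ = 133.58°  ·
  (4,6): δ = 95.51°  ·
  (4,7): δ = 63.12°  ·
  (5,6): δ = 141.93°  ·
  (5,7): δ = 109.54°  ·
  (6,7): δ = 147.60°  ·
antipodal pairs: 6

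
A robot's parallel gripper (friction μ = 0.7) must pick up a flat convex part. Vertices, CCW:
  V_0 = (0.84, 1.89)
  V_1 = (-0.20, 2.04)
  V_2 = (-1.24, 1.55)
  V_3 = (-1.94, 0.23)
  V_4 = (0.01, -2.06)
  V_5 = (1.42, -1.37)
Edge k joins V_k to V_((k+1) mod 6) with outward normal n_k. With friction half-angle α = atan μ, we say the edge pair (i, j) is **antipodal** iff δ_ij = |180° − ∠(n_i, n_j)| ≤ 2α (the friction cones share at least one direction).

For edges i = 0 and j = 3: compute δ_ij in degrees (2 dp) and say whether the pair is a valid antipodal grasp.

δ = 41.38°, valid

α = atan 0.7 = 34.99°;  2α = 69.98°
edge 0: e_0 = (-1.04, +0.15);  n_0 = (+0.1428, +0.9898)
edge 3: e_3 = (+1.95, -2.29);  n_3 = (-0.7614, -0.6483)
∠(n_0, n_3) = 138.62°
δ = |180° − 138.62°| = 41.38°
41.38° ≤ 2α = 69.98°  →  valid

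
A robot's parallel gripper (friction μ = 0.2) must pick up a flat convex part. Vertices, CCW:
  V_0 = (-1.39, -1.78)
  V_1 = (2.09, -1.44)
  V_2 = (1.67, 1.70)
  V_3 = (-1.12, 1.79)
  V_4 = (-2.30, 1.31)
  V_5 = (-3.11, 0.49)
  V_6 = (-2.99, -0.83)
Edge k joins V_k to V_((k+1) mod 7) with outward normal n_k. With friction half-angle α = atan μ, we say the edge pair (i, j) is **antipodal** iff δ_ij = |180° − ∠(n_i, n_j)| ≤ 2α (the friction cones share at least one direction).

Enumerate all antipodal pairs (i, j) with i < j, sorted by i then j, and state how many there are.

α = atan 0.2 = 11.31°;  2α = 22.62°
n_0 = (+0.0972, -0.9953)
n_1 = (+0.9912, +0.1326)
n_2 = (+0.0322, +0.9995)
n_3 = (-0.3768, +0.9263)
n_4 = (-0.7114, +0.7028)
n_5 = (-0.9959, -0.0905)
n_6 = (-0.5105, -0.8599)
  (0,1): δ = 87.96°  ·
  (0,2): δ = 7.43°  ✓
  (0,3): δ = 16.56°  ✓
  (0,4): δ = 39.77°  ·
  (0,5): δ = 89.61°  ·
  (0,6): δ = 143.72°  ·
  (1,2): δ = 99.47°  ·
  (1,3): δ = 75.48°  ·
  (1,4): δ = 52.27°  ·
  (1,5): δ = 2.42°  ✓
  (1,6): δ = 51.68°  ·
  (2,3): δ = 156.02°  ·
  (2,4): δ = 132.80°  ·
  (2,5): δ = 82.96°  ·
  (2,6): δ = 28.85°  ·
  (3,4): δ = 156.78°  ·
  (3,5): δ = 106.94°  ·
  (3,6): δ = 52.84°  ·
  (4,5): δ = 130.16°  ·
  (4,6): δ = 76.05°  ·
  (5,6): δ = 125.89°  ·
antipodal pairs: 3

count = 3; pairs: (0,2), (0,3), (1,5)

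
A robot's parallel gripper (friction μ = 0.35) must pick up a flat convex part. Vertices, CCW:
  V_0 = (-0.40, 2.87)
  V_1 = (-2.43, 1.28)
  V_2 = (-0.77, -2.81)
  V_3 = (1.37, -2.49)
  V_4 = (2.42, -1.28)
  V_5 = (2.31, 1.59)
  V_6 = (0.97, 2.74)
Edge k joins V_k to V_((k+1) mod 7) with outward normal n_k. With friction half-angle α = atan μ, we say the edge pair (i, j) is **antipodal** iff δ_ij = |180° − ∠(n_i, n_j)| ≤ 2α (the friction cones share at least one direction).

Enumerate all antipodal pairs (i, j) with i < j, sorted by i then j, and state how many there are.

α = atan 0.35 = 19.29°;  2α = 38.58°
n_0 = (-0.6166, +0.7873)
n_1 = (-0.9266, -0.3761)
n_2 = (+0.1479, -0.9890)
n_3 = (+0.7553, -0.6554)
n_4 = (+0.9993, +0.0383)
n_5 = (+0.6513, +0.7589)
n_6 = (+0.0945, +0.9955)
  (0,1): δ = 105.98°  ·
  (0,2): δ = 29.57°  ✓
  (0,3): δ = 10.98°  ✓
  (0,4): δ = 54.13°  ·
  (0,5): δ = 101.29°  ·
  (0,6): δ = 136.51°  ·
  (1,2): δ = 103.59°  ·
  (1,3): δ = 63.04°  ·
  (1,4): δ = 19.90°  ✓
  (1,5): δ = 27.27°  ✓
  (1,6): δ = 62.49°  ·
  (2,3): δ = 139.45°  ·
  (2,4): δ = 96.31°  ·
  (2,5): δ = 49.14°  ·
  (2,6): δ = 13.93°  ✓
  (3,4): δ = 136.85°  ·
  (3,5): δ = 89.69°  ·
  (3,6): δ = 54.47°  ·
  (4,5): δ = 132.83°  ·
  (4,6): δ = 97.62°  ·
  (5,6): δ = 144.78°  ·
antipodal pairs: 5

count = 5; pairs: (0,2), (0,3), (1,4), (1,5), (2,6)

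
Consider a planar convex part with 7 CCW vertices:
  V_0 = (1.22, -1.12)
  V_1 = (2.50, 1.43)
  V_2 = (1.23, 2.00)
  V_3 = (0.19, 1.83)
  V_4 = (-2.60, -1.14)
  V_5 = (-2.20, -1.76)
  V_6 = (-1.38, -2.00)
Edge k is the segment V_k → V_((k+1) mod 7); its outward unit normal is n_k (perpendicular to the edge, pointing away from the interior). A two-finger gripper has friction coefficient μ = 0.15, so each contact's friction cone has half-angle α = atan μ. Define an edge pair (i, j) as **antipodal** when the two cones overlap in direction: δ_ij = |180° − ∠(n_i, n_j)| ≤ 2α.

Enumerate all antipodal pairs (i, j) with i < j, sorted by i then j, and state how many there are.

count = 3; pairs: (0,3), (1,5), (2,6)

α = atan 0.15 = 8.53°;  2α = 17.06°
n_0 = (+0.8937, -0.4486)
n_1 = (+0.4095, +0.9123)
n_2 = (-0.1613, +0.9869)
n_3 = (-0.7288, +0.6847)
n_4 = (-0.8403, -0.5421)
n_5 = (-0.2809, -0.9597)
n_6 = (+0.3206, -0.9472)
  (0,1): δ = 87.52°  ·
  (0,2): δ = 54.06°  ·
  (0,3): δ = 16.56°  ✓
  (0,4): δ = 59.48°  ·
  (0,5): δ = 100.34°  ·
  (0,6): δ = 135.35°  ·
  (1,2): δ = 146.55°  ·
  (1,3): δ = 109.04°  ·
  (1,4): δ = 33.00°  ·
  (1,5): δ = 7.86°  ✓
  (1,6): δ = 42.87°  ·
  (2,3): δ = 142.49°  ·
  (2,4): δ = 66.46°  ·
  (2,5): δ = 25.60°  ·
  (2,6): δ = 9.42°  ✓
  (3,4): δ = 103.96°  ·
  (3,5): δ = 63.10°  ·
  (3,6): δ = 28.09°  ·
  (4,5): δ = 139.14°  ·
  (4,6): δ = 104.13°  ·
  (5,6): δ = 144.99°  ·
antipodal pairs: 3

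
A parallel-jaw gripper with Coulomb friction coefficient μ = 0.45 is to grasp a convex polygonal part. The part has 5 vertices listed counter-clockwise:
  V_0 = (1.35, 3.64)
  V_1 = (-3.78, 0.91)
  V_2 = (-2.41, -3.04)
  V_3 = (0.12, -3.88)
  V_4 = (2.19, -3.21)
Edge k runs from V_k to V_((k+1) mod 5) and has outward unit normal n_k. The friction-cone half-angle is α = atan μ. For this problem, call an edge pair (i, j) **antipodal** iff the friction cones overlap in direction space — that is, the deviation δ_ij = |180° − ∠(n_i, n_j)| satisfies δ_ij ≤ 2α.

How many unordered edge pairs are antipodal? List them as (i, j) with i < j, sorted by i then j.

α = atan 0.45 = 24.23°;  2α = 48.46°
n_0 = (-0.4698, +0.8828)
n_1 = (-0.9448, -0.3277)
n_2 = (-0.3151, -0.9491)
n_3 = (+0.3079, -0.9514)
n_4 = (+0.9926, +0.1217)
  (0,1): δ = 98.89°  ·
  (0,2): δ = 46.39°  ✓
  (0,3): δ = 10.09°  ✓
  (0,4): δ = 68.97°  ·
  (1,2): δ = 127.50°  ·
  (1,3): δ = 91.19°  ·
  (1,4): δ = 12.14°  ✓
  (2,3): δ = 143.70°  ·
  (2,4): δ = 64.64°  ·
  (3,4): δ = 100.94°  ·
antipodal pairs: 3

count = 3; pairs: (0,2), (0,3), (1,4)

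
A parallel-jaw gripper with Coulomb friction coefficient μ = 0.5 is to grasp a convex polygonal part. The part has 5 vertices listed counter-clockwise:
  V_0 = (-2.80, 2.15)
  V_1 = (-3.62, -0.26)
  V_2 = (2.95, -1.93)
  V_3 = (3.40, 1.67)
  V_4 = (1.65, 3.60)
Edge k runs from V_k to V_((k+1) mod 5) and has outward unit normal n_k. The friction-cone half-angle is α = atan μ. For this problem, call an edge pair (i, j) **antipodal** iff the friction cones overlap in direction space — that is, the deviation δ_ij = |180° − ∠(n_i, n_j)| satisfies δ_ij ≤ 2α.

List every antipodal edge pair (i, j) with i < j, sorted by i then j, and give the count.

α = atan 0.5 = 26.57°;  2α = 53.13°
n_0 = (-0.9467, +0.3221)
n_1 = (-0.2464, -0.9692)
n_2 = (+0.9923, -0.1240)
n_3 = (+0.7408, +0.6717)
n_4 = (-0.3098, +0.9508)
  (0,1): δ = 85.47°  ·
  (0,2): δ = 11.67°  ✓
  (0,3): δ = 60.99°  ·
  (0,4): δ = 126.84°  ·
  (1,2): δ = 82.86°  ·
  (1,3): δ = 33.54°  ✓
  (1,4): δ = 32.31°  ✓
  (2,3): δ = 130.68°  ·
  (2,4): δ = 64.83°  ·
  (3,4): δ = 114.15°  ·
antipodal pairs: 3

count = 3; pairs: (0,2), (1,3), (1,4)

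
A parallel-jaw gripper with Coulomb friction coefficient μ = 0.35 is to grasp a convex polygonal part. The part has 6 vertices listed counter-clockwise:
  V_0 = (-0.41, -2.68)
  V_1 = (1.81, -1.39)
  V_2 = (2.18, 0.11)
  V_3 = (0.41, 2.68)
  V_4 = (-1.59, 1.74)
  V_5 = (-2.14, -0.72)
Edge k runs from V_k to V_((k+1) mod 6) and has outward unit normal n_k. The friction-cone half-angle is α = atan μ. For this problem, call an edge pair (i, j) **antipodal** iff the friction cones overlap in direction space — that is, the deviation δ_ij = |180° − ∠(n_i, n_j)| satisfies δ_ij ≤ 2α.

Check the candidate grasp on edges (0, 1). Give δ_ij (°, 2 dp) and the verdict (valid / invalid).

δ = 134.02°, invalid

α = atan 0.35 = 19.29°;  2α = 38.58°
edge 0: e_0 = (+2.22, +1.29);  n_0 = (+0.5024, -0.8646)
edge 1: e_1 = (+0.37, +1.50);  n_1 = (+0.9709, -0.2395)
∠(n_0, n_1) = 45.98°
δ = |180° − 45.98°| = 134.02°
134.02° > 2α = 38.58°  →  invalid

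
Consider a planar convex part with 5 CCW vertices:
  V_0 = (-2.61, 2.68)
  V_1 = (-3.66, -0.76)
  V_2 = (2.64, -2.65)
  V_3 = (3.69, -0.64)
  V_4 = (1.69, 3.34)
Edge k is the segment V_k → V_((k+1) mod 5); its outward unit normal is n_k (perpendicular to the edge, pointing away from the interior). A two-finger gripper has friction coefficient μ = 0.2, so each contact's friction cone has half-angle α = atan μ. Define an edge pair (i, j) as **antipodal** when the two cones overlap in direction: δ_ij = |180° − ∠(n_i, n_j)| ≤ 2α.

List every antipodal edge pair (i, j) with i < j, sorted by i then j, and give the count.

count = 1; pairs: (0,2)

α = atan 0.2 = 11.31°;  2α = 22.62°
n_0 = (-0.9564, +0.2919)
n_1 = (-0.2873, -0.9578)
n_2 = (+0.8863, -0.4630)
n_3 = (+0.8935, +0.4490)
n_4 = (-0.1517, +0.9884)
  (0,1): δ = 89.73°  ·
  (0,2): δ = 10.61°  ✓
  (0,3): δ = 43.65°  ·
  (0,4): δ = 115.70°  ·
  (1,2): δ = 100.88°  ·
  (1,3): δ = 46.62°  ·
  (1,4): δ = 25.43°  ·
  (2,3): δ = 125.74°  ·
  (2,4): δ = 53.69°  ·
  (3,4): δ = 107.95°  ·
antipodal pairs: 1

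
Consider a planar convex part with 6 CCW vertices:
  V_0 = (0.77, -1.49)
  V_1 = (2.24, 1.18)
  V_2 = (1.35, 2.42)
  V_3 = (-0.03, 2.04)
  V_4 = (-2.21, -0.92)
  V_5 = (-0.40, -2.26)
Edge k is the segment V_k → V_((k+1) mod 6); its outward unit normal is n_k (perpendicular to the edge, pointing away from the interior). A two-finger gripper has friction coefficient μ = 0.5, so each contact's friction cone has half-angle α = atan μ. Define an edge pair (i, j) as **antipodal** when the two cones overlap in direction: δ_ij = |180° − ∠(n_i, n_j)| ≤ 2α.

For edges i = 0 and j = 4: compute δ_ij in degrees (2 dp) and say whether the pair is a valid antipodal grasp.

δ = 82.32°, invalid

α = atan 0.5 = 26.57°;  2α = 53.13°
edge 0: e_0 = (+1.47, +2.67);  n_0 = (+0.8760, -0.4823)
edge 4: e_4 = (+1.81, -1.34);  n_4 = (-0.5950, -0.8037)
∠(n_0, n_4) = 97.68°
δ = |180° − 97.68°| = 82.32°
82.32° > 2α = 53.13°  →  invalid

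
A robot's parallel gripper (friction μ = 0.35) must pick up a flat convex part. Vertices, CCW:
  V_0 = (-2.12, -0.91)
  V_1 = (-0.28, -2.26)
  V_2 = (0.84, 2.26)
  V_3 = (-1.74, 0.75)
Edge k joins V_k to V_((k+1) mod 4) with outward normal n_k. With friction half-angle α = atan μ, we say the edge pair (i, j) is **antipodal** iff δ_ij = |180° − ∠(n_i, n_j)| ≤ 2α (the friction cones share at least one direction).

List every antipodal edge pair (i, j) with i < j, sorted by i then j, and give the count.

count = 1; pairs: (1,3)

α = atan 0.35 = 19.29°;  2α = 38.58°
n_0 = (-0.5916, -0.8063)
n_1 = (+0.9706, -0.2405)
n_2 = (-0.5051, +0.8631)
n_3 = (-0.9748, +0.2231)
  (0,1): δ = 67.65°  ·
  (0,2): δ = 66.61°  ·
  (0,3): δ = 113.37°  ·
  (1,2): δ = 45.74°  ·
  (1,3): δ = 1.02°  ✓
  (2,3): δ = 133.23°  ·
antipodal pairs: 1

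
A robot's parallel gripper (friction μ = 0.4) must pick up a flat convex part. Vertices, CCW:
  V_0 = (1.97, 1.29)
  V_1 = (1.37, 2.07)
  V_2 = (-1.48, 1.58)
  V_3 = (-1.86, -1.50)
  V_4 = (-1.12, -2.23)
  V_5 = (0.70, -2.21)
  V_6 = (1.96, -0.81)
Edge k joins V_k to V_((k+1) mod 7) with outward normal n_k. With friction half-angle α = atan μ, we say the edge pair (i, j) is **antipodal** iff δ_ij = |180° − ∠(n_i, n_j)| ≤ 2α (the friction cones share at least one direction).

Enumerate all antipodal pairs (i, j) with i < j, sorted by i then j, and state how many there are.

count = 5; pairs: (0,3), (1,4), (1,5), (2,5), (2,6)

α = atan 0.4 = 21.80°;  2α = 43.60°
n_0 = (+0.7926, +0.6097)
n_1 = (-0.1694, +0.9855)
n_2 = (-0.9925, +0.1224)
n_3 = (-0.7023, -0.7119)
n_4 = (+0.0110, -0.9999)
n_5 = (+0.7433, -0.6690)
n_6 = (+1.0000, -0.0048)
  (0,1): δ = 117.81°  ·
  (0,2): δ = 44.60°  ·
  (0,3): δ = 7.82°  ✓
  (0,4): δ = 53.06°  ·
  (0,5): δ = 100.44°  ·
  (0,6): δ = 142.16°  ·
  (1,2): δ = 106.79°  ·
  (1,3): δ = 54.37°  ·
  (1,4): δ = 9.13°  ✓
  (1,5): δ = 38.26°  ✓
  (1,6): δ = 79.97°  ·
  (2,3): δ = 127.58°  ·
  (2,4): δ = 82.34°  ·
  (2,5): δ = 34.95°  ✓
  (2,6): δ = 6.76°  ✓
  (3,4): δ = 134.76°  ·
  (3,5): δ = 87.38°  ·
  (3,6): δ = 45.66°  ·
  (4,5): δ = 132.62°  ·
  (4,6): δ = 90.90°  ·
  (5,6): δ = 138.29°  ·
antipodal pairs: 5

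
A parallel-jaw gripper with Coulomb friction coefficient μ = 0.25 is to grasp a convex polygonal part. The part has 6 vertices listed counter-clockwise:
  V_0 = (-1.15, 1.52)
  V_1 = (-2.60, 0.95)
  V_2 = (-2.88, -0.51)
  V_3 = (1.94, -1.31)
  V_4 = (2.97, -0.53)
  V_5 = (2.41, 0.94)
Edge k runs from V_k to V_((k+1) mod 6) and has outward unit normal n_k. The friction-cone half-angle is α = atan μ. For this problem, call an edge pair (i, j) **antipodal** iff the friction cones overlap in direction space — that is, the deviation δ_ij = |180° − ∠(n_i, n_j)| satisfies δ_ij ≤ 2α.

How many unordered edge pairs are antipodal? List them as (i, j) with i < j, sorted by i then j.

α = atan 0.25 = 14.04°;  2α = 28.07°
n_0 = (-0.3659, +0.9307)
n_1 = (-0.9821, +0.1883)
n_2 = (-0.1637, -0.9865)
n_3 = (+0.6037, -0.7972)
n_4 = (+0.9345, +0.3560)
n_5 = (+0.1608, +0.9870)
  (0,1): δ = 122.32°  ·
  (0,2): δ = 30.88°  ·
  (0,3): δ = 15.68°  ✓
  (0,4): δ = 89.39°  ·
  (0,5): δ = 149.29°  ·
  (1,2): δ = 88.57°  ·
  (1,3): δ = 42.01°  ·
  (1,4): δ = 31.71°  ·
  (1,5): δ = 91.60°  ·
  (2,3): δ = 133.44°  ·
  (2,4): δ = 59.72°  ·
  (2,5): δ = 0.17°  ✓
  (3,4): δ = 106.28°  ·
  (3,5): δ = 46.39°  ·
  (4,5): δ = 120.11°  ·
antipodal pairs: 2

count = 2; pairs: (0,3), (2,5)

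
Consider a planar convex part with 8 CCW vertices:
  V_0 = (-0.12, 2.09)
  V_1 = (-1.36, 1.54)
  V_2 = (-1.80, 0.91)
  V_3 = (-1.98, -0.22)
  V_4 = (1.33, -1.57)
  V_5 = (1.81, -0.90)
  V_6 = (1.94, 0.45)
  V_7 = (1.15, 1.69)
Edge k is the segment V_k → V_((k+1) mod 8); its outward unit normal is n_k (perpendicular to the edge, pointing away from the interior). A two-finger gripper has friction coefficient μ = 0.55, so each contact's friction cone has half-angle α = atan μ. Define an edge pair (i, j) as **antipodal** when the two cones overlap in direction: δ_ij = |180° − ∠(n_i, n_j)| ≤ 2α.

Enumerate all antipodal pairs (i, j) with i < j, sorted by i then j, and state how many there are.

count = 9; pairs: (0,3), (0,4), (1,4), (1,5), (2,4), (2,5), (2,6), (3,6), (3,7)

α = atan 0.55 = 28.81°;  2α = 57.62°
n_0 = (-0.4055, +0.9141)
n_1 = (-0.8198, +0.5726)
n_2 = (-0.9875, +0.1573)
n_3 = (-0.3777, -0.9259)
n_4 = (+0.8129, -0.5824)
n_5 = (+0.9954, -0.0959)
n_6 = (+0.8434, +0.5373)
n_7 = (+0.3004, +0.9538)
  (0,1): δ = 148.85°  ·
  (0,2): δ = 122.97°  ·
  (0,3): δ = 46.11°  ✓
  (0,4): δ = 30.46°  ✓
  (0,5): δ = 60.58°  ·
  (0,6): δ = 98.58°  ·
  (0,7): δ = 138.60°  ·
  (1,2): δ = 154.12°  ·
  (1,3): δ = 77.26°  ·
  (1,4): δ = 0.69°  ✓
  (1,5): δ = 29.43°  ✓
  (1,6): δ = 67.43°  ·
  (1,7): δ = 107.45°  ·
  (2,3): δ = 103.14°  ·
  (2,4): δ = 26.57°  ✓
  (2,5): δ = 3.55°  ✓
  (2,6): δ = 41.55°  ✓
  (2,7): δ = 81.57°  ·
  (3,4): δ = 103.43°  ·
  (3,5): δ = 73.31°  ·
  (3,6): δ = 35.31°  ✓
  (3,7): δ = 4.71°  ✓
  (4,5): δ = 149.88°  ·
  (4,6): δ = 111.88°  ·
  (4,7): δ = 71.86°  ·
  (5,6): δ = 142.00°  ·
  (5,7): δ = 101.98°  ·
  (6,7): δ = 139.98°  ·
antipodal pairs: 9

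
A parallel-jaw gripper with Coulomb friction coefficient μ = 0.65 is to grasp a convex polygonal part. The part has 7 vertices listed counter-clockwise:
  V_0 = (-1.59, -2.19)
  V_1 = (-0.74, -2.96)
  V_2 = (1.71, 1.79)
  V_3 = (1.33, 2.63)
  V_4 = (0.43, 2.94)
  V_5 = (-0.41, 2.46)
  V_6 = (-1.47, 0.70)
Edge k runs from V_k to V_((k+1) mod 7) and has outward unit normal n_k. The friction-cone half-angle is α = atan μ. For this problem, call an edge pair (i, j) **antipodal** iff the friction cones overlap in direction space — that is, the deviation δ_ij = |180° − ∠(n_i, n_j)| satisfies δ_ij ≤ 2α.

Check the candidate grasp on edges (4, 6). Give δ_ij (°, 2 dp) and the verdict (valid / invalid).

α = atan 0.65 = 33.02°;  2α = 66.05°
edge 4: e_4 = (-0.84, -0.48);  n_4 = (-0.4961, +0.8682)
edge 6: e_6 = (-0.12, -2.89);  n_6 = (-0.9991, +0.0415)
∠(n_4, n_6) = 57.88°
δ = |180° − 57.88°| = 122.12°
122.12° > 2α = 66.05°  →  invalid

δ = 122.12°, invalid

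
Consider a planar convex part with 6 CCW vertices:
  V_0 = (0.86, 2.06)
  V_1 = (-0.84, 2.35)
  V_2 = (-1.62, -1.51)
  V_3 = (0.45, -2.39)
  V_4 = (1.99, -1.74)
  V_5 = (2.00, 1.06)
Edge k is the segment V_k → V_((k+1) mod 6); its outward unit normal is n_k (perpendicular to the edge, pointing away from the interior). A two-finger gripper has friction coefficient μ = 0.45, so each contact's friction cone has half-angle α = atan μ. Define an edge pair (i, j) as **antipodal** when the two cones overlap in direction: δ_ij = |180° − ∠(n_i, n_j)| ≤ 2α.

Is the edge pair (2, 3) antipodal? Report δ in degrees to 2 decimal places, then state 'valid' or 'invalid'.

δ = 134.09°, invalid

α = atan 0.45 = 24.23°;  2α = 48.46°
edge 2: e_2 = (+2.07, -0.88);  n_2 = (-0.3912, -0.9203)
edge 3: e_3 = (+1.54, +0.65);  n_3 = (+0.3889, -0.9213)
∠(n_2, n_3) = 45.91°
δ = |180° − 45.91°| = 134.09°
134.09° > 2α = 48.46°  →  invalid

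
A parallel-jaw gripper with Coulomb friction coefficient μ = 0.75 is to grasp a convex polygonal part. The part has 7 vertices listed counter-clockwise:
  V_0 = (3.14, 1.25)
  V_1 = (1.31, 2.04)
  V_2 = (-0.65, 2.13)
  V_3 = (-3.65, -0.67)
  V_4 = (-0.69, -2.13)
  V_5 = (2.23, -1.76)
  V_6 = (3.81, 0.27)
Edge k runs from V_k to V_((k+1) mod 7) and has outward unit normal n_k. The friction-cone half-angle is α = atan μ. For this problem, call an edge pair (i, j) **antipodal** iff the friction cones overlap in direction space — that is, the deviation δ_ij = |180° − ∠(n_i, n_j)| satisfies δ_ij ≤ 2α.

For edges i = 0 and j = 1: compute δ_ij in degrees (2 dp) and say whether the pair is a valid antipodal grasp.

α = atan 0.75 = 36.87°;  2α = 73.74°
edge 0: e_0 = (-1.83, +0.79);  n_0 = (+0.3963, +0.9181)
edge 1: e_1 = (-1.96, +0.09);  n_1 = (+0.0459, +0.9989)
∠(n_0, n_1) = 20.72°
δ = |180° − 20.72°| = 159.28°
159.28° > 2α = 73.74°  →  invalid

δ = 159.28°, invalid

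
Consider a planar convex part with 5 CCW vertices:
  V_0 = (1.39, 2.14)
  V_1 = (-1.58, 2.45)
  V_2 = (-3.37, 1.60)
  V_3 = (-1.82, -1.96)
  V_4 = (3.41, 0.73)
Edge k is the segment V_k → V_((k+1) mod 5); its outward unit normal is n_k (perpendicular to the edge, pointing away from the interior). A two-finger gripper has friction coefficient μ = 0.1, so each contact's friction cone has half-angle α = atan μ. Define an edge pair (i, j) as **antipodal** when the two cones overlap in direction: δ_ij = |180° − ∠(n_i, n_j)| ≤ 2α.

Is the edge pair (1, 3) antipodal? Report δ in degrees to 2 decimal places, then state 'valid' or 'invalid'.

δ = 1.82°, valid

α = atan 0.1 = 5.71°;  2α = 11.42°
edge 1: e_1 = (-1.79, -0.85);  n_1 = (-0.4290, +0.9033)
edge 3: e_3 = (+5.23, +2.69);  n_3 = (+0.4574, -0.8893)
∠(n_1, n_3) = 178.18°
δ = |180° − 178.18°| = 1.82°
1.82° ≤ 2α = 11.42°  →  valid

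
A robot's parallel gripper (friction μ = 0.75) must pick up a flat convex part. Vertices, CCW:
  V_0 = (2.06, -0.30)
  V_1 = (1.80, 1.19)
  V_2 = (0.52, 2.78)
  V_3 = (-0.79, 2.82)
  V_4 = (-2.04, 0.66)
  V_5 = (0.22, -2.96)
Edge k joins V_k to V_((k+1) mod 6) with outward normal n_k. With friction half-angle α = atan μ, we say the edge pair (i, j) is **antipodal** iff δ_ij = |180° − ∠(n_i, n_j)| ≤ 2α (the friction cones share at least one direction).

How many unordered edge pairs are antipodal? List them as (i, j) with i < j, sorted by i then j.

α = atan 0.75 = 36.87°;  2α = 73.74°
n_0 = (+0.9851, +0.1719)
n_1 = (+0.7790, +0.6271)
n_2 = (+0.0305, +0.9995)
n_3 = (-0.8655, +0.5009)
n_4 = (-0.8483, -0.5296)
n_5 = (+0.8224, -0.5689)
  (0,1): δ = 151.06°  ·
  (0,2): δ = 101.65°  ·
  (0,3): δ = 39.96°  ✓
  (0,4): δ = 22.08°  ✓
  (0,5): δ = 135.43°  ·
  (1,2): δ = 130.58°  ·
  (1,3): δ = 68.89°  ✓
  (1,4): δ = 6.86°  ✓
  (1,5): δ = 106.49°  ·
  (2,3): δ = 118.31°  ·
  (2,4): δ = 56.27°  ✓
  (2,5): δ = 57.08°  ✓
  (3,4): δ = 117.96°  ·
  (3,5): δ = 4.61°  ✓
  (4,5): δ = 66.65°  ✓
antipodal pairs: 8

count = 8; pairs: (0,3), (0,4), (1,3), (1,4), (2,4), (2,5), (3,5), (4,5)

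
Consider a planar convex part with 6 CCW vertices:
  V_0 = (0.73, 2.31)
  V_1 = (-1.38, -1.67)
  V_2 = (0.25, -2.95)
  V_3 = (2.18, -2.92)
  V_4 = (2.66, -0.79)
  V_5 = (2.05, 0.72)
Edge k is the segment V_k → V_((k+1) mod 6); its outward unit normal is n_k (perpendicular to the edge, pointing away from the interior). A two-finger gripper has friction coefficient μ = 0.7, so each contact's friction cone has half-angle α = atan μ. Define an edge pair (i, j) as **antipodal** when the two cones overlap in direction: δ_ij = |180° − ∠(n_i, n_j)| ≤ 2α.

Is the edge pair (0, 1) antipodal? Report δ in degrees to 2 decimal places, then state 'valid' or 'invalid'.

δ = 100.21°, invalid

α = atan 0.7 = 34.99°;  2α = 69.98°
edge 0: e_0 = (-2.11, -3.98);  n_0 = (-0.8835, +0.4684)
edge 1: e_1 = (+1.63, -1.28);  n_1 = (-0.6176, -0.7865)
∠(n_0, n_1) = 79.79°
δ = |180° − 79.79°| = 100.21°
100.21° > 2α = 69.98°  →  invalid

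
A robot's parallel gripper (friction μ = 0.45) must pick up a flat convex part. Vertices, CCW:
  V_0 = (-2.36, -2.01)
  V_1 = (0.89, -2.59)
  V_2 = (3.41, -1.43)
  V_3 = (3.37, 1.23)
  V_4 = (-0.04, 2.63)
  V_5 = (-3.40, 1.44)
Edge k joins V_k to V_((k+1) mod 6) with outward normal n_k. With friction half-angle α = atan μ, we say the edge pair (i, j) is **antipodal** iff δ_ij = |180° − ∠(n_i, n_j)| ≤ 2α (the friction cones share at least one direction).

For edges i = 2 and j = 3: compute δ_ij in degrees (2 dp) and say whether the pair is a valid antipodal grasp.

α = atan 0.45 = 24.23°;  2α = 48.46°
edge 2: e_2 = (-0.04, +2.66);  n_2 = (+0.9999, +0.0150)
edge 3: e_3 = (-3.41, +1.40);  n_3 = (+0.3798, +0.9251)
∠(n_2, n_3) = 66.82°
δ = |180° − 66.82°| = 113.18°
113.18° > 2α = 48.46°  →  invalid

δ = 113.18°, invalid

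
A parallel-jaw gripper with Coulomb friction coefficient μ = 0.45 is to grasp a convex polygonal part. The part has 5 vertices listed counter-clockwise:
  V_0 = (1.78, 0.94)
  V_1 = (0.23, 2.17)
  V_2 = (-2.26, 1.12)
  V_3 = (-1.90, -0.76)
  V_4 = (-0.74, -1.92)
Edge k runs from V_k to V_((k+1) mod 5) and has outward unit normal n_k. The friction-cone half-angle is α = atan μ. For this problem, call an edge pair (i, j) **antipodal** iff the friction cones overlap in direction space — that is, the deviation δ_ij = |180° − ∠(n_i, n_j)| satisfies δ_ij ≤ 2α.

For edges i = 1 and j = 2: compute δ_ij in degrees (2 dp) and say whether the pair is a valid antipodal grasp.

α = atan 0.45 = 24.23°;  2α = 48.46°
edge 1: e_1 = (-2.49, -1.05);  n_1 = (-0.3886, +0.9214)
edge 2: e_2 = (+0.36, -1.88);  n_2 = (-0.9822, -0.1881)
∠(n_1, n_2) = 77.98°
δ = |180° − 77.98°| = 102.02°
102.02° > 2α = 48.46°  →  invalid

δ = 102.02°, invalid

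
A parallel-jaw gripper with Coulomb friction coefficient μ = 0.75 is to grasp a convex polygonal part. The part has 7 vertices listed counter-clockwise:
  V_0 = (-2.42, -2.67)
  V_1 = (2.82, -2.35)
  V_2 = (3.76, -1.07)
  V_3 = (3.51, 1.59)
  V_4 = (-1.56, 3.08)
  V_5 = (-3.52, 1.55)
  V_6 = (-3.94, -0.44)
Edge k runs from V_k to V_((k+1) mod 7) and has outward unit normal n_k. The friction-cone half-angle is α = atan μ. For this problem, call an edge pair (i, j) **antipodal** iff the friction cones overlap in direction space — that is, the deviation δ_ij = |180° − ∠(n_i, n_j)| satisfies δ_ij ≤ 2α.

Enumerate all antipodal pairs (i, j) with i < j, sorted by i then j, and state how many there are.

α = atan 0.75 = 36.87°;  2α = 73.74°
n_0 = (+0.0610, -0.9981)
n_1 = (+0.8060, -0.5919)
n_2 = (+0.9956, +0.0936)
n_3 = (+0.2820, +0.9594)
n_4 = (-0.6153, +0.7883)
n_5 = (-0.9784, +0.2065)
n_6 = (-0.8263, -0.5632)
  (0,1): δ = 129.79°  ·
  (0,2): δ = 88.13°  ·
  (0,3): δ = 19.87°  ✓
  (0,4): δ = 34.48°  ✓
  (0,5): δ = 74.59°  ·
  (0,6): δ = 120.78°  ·
  (1,2): δ = 138.34°  ·
  (1,3): δ = 70.08°  ✓
  (1,4): δ = 15.73°  ✓
  (1,5): δ = 24.37°  ✓
  (1,6): δ = 70.57°  ✓
  (2,3): δ = 111.75°  ·
  (2,4): δ = 57.39°  ✓
  (2,5): δ = 17.29°  ✓
  (2,6): δ = 28.91°  ✓
  (3,4): δ = 125.65°  ·
  (3,5): δ = 85.54°  ·
  (3,6): δ = 39.34°  ✓
  (4,5): δ = 139.89°  ·
  (4,6): δ = 93.70°  ·
  (5,6): δ = 133.80°  ·
antipodal pairs: 10

count = 10; pairs: (0,3), (0,4), (1,3), (1,4), (1,5), (1,6), (2,4), (2,5), (2,6), (3,6)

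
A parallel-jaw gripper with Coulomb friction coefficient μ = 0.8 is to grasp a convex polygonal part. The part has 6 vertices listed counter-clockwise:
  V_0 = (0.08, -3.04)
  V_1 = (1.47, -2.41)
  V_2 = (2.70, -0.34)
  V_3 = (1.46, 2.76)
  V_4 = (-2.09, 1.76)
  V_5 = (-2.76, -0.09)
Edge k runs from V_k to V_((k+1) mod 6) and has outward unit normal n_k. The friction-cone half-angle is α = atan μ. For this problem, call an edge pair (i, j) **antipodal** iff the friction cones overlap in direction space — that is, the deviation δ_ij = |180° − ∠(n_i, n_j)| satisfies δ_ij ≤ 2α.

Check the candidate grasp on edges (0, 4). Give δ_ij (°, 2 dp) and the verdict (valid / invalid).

α = atan 0.8 = 38.66°;  2α = 77.32°
edge 0: e_0 = (+1.39, +0.63);  n_0 = (+0.4128, -0.9108)
edge 4: e_4 = (-0.67, -1.85);  n_4 = (-0.9402, +0.3405)
∠(n_0, n_4) = 134.29°
δ = |180° − 134.29°| = 45.71°
45.71° ≤ 2α = 77.32°  →  valid

δ = 45.71°, valid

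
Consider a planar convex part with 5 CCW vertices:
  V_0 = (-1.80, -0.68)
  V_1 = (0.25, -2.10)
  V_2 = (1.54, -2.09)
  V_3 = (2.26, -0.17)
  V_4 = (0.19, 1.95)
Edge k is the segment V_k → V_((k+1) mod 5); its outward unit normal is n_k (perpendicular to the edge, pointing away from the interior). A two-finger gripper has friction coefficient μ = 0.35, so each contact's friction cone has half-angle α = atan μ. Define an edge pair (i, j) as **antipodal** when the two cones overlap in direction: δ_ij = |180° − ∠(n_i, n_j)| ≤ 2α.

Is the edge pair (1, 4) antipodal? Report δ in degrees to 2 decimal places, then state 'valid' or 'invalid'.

δ = 52.44°, invalid

α = atan 0.35 = 19.29°;  2α = 38.58°
edge 1: e_1 = (+1.29, +0.01);  n_1 = (+0.0078, -1.0000)
edge 4: e_4 = (-1.99, -2.63);  n_4 = (-0.7974, +0.6034)
∠(n_1, n_4) = 127.56°
δ = |180° − 127.56°| = 52.44°
52.44° > 2α = 38.58°  →  invalid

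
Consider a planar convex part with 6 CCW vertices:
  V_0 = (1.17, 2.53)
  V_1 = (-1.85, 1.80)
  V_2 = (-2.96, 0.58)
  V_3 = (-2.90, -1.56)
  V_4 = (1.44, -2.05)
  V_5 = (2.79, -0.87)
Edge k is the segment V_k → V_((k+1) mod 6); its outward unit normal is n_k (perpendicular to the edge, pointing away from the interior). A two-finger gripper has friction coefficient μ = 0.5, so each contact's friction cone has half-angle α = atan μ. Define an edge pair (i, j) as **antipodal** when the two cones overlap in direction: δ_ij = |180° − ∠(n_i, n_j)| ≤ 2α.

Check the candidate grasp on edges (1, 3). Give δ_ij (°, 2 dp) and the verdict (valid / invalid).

α = atan 0.5 = 26.57°;  2α = 53.13°
edge 1: e_1 = (-1.11, -1.22);  n_1 = (-0.7397, +0.6730)
edge 3: e_3 = (+4.34, -0.49);  n_3 = (-0.1122, -0.9937)
∠(n_1, n_3) = 125.86°
δ = |180° − 125.86°| = 54.14°
54.14° > 2α = 53.13°  →  invalid

δ = 54.14°, invalid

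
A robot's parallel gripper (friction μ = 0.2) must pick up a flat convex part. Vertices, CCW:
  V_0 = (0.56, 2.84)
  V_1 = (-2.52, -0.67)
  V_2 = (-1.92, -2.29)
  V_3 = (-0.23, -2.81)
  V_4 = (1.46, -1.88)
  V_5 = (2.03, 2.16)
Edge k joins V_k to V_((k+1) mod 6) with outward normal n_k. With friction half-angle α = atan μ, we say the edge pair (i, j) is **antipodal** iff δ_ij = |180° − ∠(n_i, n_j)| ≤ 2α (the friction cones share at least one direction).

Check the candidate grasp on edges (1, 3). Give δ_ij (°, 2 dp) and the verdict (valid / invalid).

δ = 81.50°, invalid

α = atan 0.2 = 11.31°;  2α = 22.62°
edge 1: e_1 = (+0.60, -1.62);  n_1 = (-0.9377, -0.3473)
edge 3: e_3 = (+1.69, +0.93);  n_3 = (+0.4821, -0.8761)
∠(n_1, n_3) = 98.50°
δ = |180° − 98.50°| = 81.50°
81.50° > 2α = 22.62°  →  invalid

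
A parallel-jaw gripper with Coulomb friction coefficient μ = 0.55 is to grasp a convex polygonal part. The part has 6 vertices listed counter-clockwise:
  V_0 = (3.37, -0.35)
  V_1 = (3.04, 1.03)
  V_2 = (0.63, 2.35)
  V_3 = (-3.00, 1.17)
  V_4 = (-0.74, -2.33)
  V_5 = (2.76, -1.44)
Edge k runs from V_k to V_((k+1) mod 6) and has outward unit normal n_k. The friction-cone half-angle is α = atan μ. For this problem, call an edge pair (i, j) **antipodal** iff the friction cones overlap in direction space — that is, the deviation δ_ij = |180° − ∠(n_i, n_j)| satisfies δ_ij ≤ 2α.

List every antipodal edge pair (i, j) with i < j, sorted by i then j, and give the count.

count = 5; pairs: (0,3), (1,3), (1,4), (2,4), (2,5)

α = atan 0.55 = 28.81°;  2α = 57.62°
n_0 = (+0.9726, +0.2326)
n_1 = (+0.4804, +0.8771)
n_2 = (-0.3091, +0.9510)
n_3 = (-0.8401, -0.5425)
n_4 = (+0.2464, -0.9692)
n_5 = (+0.8726, -0.4884)
  (0,1): δ = 132.16°  ·
  (0,2): δ = 85.44°  ·
  (0,3): δ = 19.40°  ✓
  (0,4): δ = 90.82°  ·
  (0,5): δ = 137.32°  ·
  (1,2): δ = 133.28°  ·
  (1,3): δ = 28.44°  ✓
  (1,4): δ = 42.98°  ✓
  (1,5): δ = 89.48°  ·
  (2,3): δ = 75.16°  ·
  (2,4): δ = 3.74°  ✓
  (2,5): δ = 42.76°  ✓
  (3,4): δ = 108.58°  ·
  (3,5): δ = 62.08°  ·
  (4,5): δ = 133.50°  ·
antipodal pairs: 5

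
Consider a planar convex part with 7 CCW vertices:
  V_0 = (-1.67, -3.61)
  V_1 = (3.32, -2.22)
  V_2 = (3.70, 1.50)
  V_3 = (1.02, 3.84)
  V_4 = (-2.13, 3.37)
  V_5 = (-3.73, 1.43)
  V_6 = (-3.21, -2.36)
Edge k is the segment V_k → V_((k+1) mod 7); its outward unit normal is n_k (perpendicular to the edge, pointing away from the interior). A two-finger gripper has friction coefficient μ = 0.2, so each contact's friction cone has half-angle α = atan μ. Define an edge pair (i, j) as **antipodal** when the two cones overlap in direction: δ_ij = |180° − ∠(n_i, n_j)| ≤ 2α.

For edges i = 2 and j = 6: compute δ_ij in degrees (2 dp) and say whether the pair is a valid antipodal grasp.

α = atan 0.2 = 11.31°;  2α = 22.62°
edge 2: e_2 = (-2.68, +2.34);  n_2 = (+0.6577, +0.7533)
edge 6: e_6 = (+1.54, -1.25);  n_6 = (-0.6302, -0.7764)
∠(n_2, n_6) = 177.94°
δ = |180° − 177.94°| = 2.06°
2.06° ≤ 2α = 22.62°  →  valid

δ = 2.06°, valid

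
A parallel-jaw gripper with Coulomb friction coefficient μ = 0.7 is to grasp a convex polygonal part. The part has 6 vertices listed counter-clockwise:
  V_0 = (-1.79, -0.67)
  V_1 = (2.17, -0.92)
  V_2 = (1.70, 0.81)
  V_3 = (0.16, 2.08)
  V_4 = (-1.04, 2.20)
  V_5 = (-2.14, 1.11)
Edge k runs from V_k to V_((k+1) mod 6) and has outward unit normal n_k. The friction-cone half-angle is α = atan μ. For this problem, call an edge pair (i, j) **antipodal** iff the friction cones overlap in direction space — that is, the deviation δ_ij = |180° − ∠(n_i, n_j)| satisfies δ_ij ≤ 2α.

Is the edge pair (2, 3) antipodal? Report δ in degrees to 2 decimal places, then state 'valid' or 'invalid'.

α = atan 0.7 = 34.99°;  2α = 69.98°
edge 2: e_2 = (-1.54, +1.27);  n_2 = (+0.6362, +0.7715)
edge 3: e_3 = (-1.20, +0.12);  n_3 = (+0.0995, +0.9950)
∠(n_2, n_3) = 33.80°
δ = |180° − 33.80°| = 146.20°
146.20° > 2α = 69.98°  →  invalid

δ = 146.20°, invalid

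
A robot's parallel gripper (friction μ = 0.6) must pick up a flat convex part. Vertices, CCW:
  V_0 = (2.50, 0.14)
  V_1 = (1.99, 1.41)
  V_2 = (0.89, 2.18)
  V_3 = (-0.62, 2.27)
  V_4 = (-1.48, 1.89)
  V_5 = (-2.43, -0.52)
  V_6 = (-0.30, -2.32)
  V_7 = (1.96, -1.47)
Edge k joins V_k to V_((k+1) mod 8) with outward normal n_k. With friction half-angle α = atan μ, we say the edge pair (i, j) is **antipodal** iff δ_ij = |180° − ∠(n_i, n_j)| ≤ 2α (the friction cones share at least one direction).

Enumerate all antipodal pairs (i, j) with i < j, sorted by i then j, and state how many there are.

count = 10; pairs: (0,4), (0,5), (1,5), (1,6), (2,5), (2,6), (3,6), (3,7), (4,6), (4,7)

α = atan 0.6 = 30.96°;  2α = 61.93°
n_0 = (+0.9280, +0.3727)
n_1 = (+0.5735, +0.8192)
n_2 = (+0.0595, +0.9982)
n_3 = (-0.4042, +0.9147)
n_4 = (-0.9303, +0.3667)
n_5 = (-0.6455, -0.7638)
n_6 = (+0.3520, -0.9360)
n_7 = (+0.9481, -0.3180)
  (0,1): δ = 146.87°  ·
  (0,2): δ = 115.29°  ·
  (0,3): δ = 88.04°  ·
  (0,4): δ = 43.39°  ✓
  (0,5): δ = 27.92°  ✓
  (0,6): δ = 88.73°  ·
  (0,7): δ = 139.58°  ·
  (1,2): δ = 148.42°  ·
  (1,3): δ = 121.17°  ·
  (1,4): δ = 76.52°  ·
  (1,5): δ = 5.21°  ✓
  (1,6): δ = 55.60°  ✓
  (1,7): δ = 106.45°  ·
  (2,3): δ = 152.75°  ·
  (2,4): δ = 108.10°  ·
  (2,5): δ = 36.79°  ✓
  (2,6): δ = 24.02°  ✓
  (2,7): δ = 74.87°  ·
  (3,4): δ = 135.35°  ·
  (3,5): δ = 64.04°  ·
  (3,6): δ = 3.23°  ✓
  (3,7): δ = 47.62°  ✓
  (4,5): δ = 108.69°  ·
  (4,6): δ = 47.87°  ✓
  (4,7): δ = 2.97°  ✓
  (5,6): δ = 119.19°  ·
  (5,7): δ = 68.34°  ·
  (6,7): δ = 129.15°  ·
antipodal pairs: 10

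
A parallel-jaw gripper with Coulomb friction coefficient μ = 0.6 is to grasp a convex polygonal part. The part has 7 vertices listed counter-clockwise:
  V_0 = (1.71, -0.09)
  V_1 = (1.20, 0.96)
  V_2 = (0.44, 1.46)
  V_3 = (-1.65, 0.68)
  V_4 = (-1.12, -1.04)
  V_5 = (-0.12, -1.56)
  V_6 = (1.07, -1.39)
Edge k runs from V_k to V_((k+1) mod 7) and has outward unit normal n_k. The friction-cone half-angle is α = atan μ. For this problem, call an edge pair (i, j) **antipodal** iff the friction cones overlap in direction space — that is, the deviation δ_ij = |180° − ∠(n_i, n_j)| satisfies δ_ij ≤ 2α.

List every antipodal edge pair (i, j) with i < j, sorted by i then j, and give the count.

α = atan 0.6 = 30.96°;  2α = 61.93°
n_0 = (+0.8995, +0.4369)
n_1 = (+0.5496, +0.8354)
n_2 = (-0.3496, +0.9369)
n_3 = (-0.9557, -0.2945)
n_4 = (-0.4614, -0.8872)
n_5 = (+0.1414, -0.9899)
n_6 = (+0.8972, -0.4417)
  (0,1): δ = 149.25°  ·
  (0,2): δ = 95.44°  ·
  (0,3): δ = 8.78°  ✓
  (0,4): δ = 36.62°  ✓
  (0,5): δ = 72.22°  ·
  (0,6): δ = 127.88°  ·
  (1,2): δ = 126.19°  ·
  (1,3): δ = 39.53°  ✓
  (1,4): δ = 5.87°  ✓
  (1,5): δ = 41.47°  ✓
  (1,6): δ = 97.13°  ·
  (2,3): δ = 93.34°  ·
  (2,4): δ = 47.94°  ✓
  (2,5): δ = 12.34°  ✓
  (2,6): δ = 43.32°  ✓
  (3,4): δ = 134.60°  ·
  (3,5): δ = 99.00°  ·
  (3,6): δ = 43.34°  ✓
  (4,5): δ = 144.40°  ·
  (4,6): δ = 88.74°  ·
  (5,6): δ = 124.34°  ·
antipodal pairs: 9

count = 9; pairs: (0,3), (0,4), (1,3), (1,4), (1,5), (2,4), (2,5), (2,6), (3,6)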